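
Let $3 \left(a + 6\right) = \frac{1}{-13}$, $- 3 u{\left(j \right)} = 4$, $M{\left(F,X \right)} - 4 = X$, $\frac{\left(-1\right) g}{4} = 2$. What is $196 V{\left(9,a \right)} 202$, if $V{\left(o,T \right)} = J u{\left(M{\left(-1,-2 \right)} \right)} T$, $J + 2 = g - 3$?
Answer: $- \frac{37216480}{9} \approx -4.1352 \cdot 10^{6}$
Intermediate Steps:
$g = -8$ ($g = \left(-4\right) 2 = -8$)
$M{\left(F,X \right)} = 4 + X$
$u{\left(j \right)} = - \frac{4}{3}$ ($u{\left(j \right)} = \left(- \frac{1}{3}\right) 4 = - \frac{4}{3}$)
$J = -13$ ($J = -2 - 11 = -13$)
$a = - \frac{235}{39}$ ($a = -6 + \frac{1}{3 \left(-13\right)} = -6 + \frac{1}{3} \left(- \frac{1}{13}\right) = -6 - \frac{1}{39} = - \frac{235}{39} \approx -6.0256$)
$V{\left(o,T \right)} = \frac{52 T}{3}$ ($V{\left(o,T \right)} = \left(-13\right) \left(- \frac{4}{3}\right) T = \frac{52 T}{3}$)
$196 V{\left(9,a \right)} 202 = 196 \cdot \frac{52}{3} \left(- \frac{235}{39}\right) 202 = 196 \left(- \frac{940}{9}\right) 202 = \left(- \frac{184240}{9}\right) 202 = - \frac{37216480}{9}$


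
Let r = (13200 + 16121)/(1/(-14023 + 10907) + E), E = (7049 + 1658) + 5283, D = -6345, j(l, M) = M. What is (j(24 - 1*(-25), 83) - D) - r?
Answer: 280123404856/43592839 ≈ 6425.9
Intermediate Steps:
E = 13990 (E = 8707 + 5283 = 13990)
r = 91364236/43592839 (r = (13200 + 16121)/(1/(-14023 + 10907) + 13990) = 29321/(1/(-3116) + 13990) = 29321/(-1/3116 + 13990) = 29321/(43592839/3116) = 29321*(3116/43592839) = 91364236/43592839 ≈ 2.0959)
(j(24 - 1*(-25), 83) - D) - r = (83 - 1*(-6345)) - 1*91364236/43592839 = (83 + 6345) - 91364236/43592839 = 6428 - 91364236/43592839 = 280123404856/43592839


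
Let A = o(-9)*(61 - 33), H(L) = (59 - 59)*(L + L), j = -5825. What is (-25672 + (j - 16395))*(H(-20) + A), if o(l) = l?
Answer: 12068784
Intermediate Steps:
H(L) = 0 (H(L) = 0*(2*L) = 0)
A = -252 (A = -9*(61 - 33) = -9*28 = -252)
(-25672 + (j - 16395))*(H(-20) + A) = (-25672 + (-5825 - 16395))*(0 - 252) = (-25672 - 22220)*(-252) = -47892*(-252) = 12068784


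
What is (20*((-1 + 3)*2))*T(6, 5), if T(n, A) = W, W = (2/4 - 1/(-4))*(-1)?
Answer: -60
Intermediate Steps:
W = -¾ (W = (2*(¼) - 1*(-¼))*(-1) = (½ + ¼)*(-1) = (¾)*(-1) = -¾ ≈ -0.75000)
T(n, A) = -¾
(20*((-1 + 3)*2))*T(6, 5) = (20*((-1 + 3)*2))*(-¾) = (20*(2*2))*(-¾) = (20*4)*(-¾) = 80*(-¾) = -60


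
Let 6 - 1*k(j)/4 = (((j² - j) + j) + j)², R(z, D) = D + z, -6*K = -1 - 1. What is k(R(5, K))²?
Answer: 135217998400/6561 ≈ 2.0609e+7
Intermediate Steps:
K = ⅓ (K = -(-1 - 1)/6 = -⅙*(-2) = ⅓ ≈ 0.33333)
k(j) = 24 - 4*(j + j²)² (k(j) = 24 - 4*(((j² - j) + j) + j)² = 24 - 4*(j² + j)² = 24 - 4*(j + j²)²)
k(R(5, K))² = (24 - 4*(⅓ + 5)²*(1 + (⅓ + 5))²)² = (24 - 4*(16/3)²*(1 + 16/3)²)² = (24 - 4*256/9*(19/3)²)² = (24 - 4*256/9*361/9)² = (24 - 369664/81)² = (-367720/81)² = 135217998400/6561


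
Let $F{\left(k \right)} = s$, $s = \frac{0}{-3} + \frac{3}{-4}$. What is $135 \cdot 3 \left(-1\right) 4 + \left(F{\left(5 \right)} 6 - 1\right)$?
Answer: $- \frac{3251}{2} \approx -1625.5$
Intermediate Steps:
$s = - \frac{3}{4}$ ($s = 0 \left(- \frac{1}{3}\right) + 3 \left(- \frac{1}{4}\right) = 0 - \frac{3}{4} = - \frac{3}{4} \approx -0.75$)
$F{\left(k \right)} = - \frac{3}{4}$
$135 \cdot 3 \left(-1\right) 4 + \left(F{\left(5 \right)} 6 - 1\right) = 135 \cdot 3 \left(-1\right) 4 - \frac{11}{2} = 135 \left(\left(-3\right) 4\right) - \frac{11}{2} = 135 \left(-12\right) - \frac{11}{2} = -1620 - \frac{11}{2} = - \frac{3251}{2}$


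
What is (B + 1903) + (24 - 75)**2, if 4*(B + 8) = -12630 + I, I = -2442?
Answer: 728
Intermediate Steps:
B = -3776 (B = -8 + (-12630 - 2442)/4 = -8 + (1/4)*(-15072) = -8 - 3768 = -3776)
(B + 1903) + (24 - 75)**2 = (-3776 + 1903) + (24 - 75)**2 = -1873 + (-51)**2 = -1873 + 2601 = 728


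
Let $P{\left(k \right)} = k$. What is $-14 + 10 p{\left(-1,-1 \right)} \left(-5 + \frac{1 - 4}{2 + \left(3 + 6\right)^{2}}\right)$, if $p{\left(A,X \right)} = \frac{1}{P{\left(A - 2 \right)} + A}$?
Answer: $- \frac{117}{83} \approx -1.4096$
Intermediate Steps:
$p{\left(A,X \right)} = \frac{1}{-2 + 2 A}$ ($p{\left(A,X \right)} = \frac{1}{\left(A - 2\right) + A} = \frac{1}{\left(-2 + A\right) + A} = \frac{1}{-2 + 2 A}$)
$-14 + 10 p{\left(-1,-1 \right)} \left(-5 + \frac{1 - 4}{2 + \left(3 + 6\right)^{2}}\right) = -14 + 10 \frac{1}{2 \left(-1 - 1\right)} \left(-5 + \frac{1 - 4}{2 + \left(3 + 6\right)^{2}}\right) = -14 + 10 \frac{1}{2 \left(-2\right)} \left(-5 - \frac{3}{2 + 9^{2}}\right) = -14 + 10 \cdot \frac{1}{2} \left(- \frac{1}{2}\right) \left(-5 - \frac{3}{2 + 81}\right) = -14 + 10 \left(- \frac{-5 - \frac{3}{83}}{4}\right) = -14 + 10 \left(\left(- \frac{1}{4}\right) \left(- \frac{418}{83}\right)\right) = -14 + 10 \cdot \frac{209}{166} = -14 + \frac{1045}{83} = - \frac{117}{83}$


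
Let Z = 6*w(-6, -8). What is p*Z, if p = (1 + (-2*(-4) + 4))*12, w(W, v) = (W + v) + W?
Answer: -18720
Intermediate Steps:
w(W, v) = v + 2*W
p = 156 (p = (1 + (8 + 4))*12 = (1 + 12)*12 = 13*12 = 156)
Z = -120 (Z = 6*(-8 + 2*(-6)) = 6*(-8 - 12) = 6*(-20) = -120)
p*Z = 156*(-120) = -18720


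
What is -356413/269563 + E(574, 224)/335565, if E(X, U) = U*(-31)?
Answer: -121471573817/90455908095 ≈ -1.3429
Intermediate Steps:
E(X, U) = -31*U
-356413/269563 + E(574, 224)/335565 = -356413/269563 - 31*224/335565 = -356413*1/269563 - 6944*1/335565 = -356413/269563 - 6944/335565 = -121471573817/90455908095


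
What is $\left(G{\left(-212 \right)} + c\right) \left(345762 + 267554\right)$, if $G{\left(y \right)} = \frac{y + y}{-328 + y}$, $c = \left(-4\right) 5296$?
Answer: $- \frac{1753920617944}{135} \approx -1.2992 \cdot 10^{10}$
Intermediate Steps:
$c = -21184$
$G{\left(y \right)} = \frac{2 y}{-328 + y}$
$\left(G{\left(-212 \right)} + c\right) \left(345762 + 267554\right) = \left(2 \left(-212\right) \frac{1}{-328 - 212} - 21184\right) \left(345762 + 267554\right) = \left(2 \left(-212\right) \frac{1}{-540} - 21184\right) 613316 = \left(2 \left(-212\right) \left(- \frac{1}{540}\right) - 21184\right) 613316 = \left(\frac{106}{135} - 21184\right) 613316 = \left(- \frac{2859734}{135}\right) 613316 = - \frac{1753920617944}{135}$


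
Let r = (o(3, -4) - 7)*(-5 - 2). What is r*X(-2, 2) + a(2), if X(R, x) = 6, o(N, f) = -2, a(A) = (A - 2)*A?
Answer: 378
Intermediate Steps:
a(A) = A*(-2 + A) (a(A) = (-2 + A)*A = A*(-2 + A))
r = 63 (r = (-2 - 7)*(-5 - 2) = -9*(-7) = 63)
r*X(-2, 2) + a(2) = 63*6 + 2*(-2 + 2) = 378 + 2*0 = 378 + 0 = 378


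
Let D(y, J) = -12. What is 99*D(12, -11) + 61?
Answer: -1127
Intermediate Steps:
99*D(12, -11) + 61 = 99*(-12) + 61 = -1188 + 61 = -1127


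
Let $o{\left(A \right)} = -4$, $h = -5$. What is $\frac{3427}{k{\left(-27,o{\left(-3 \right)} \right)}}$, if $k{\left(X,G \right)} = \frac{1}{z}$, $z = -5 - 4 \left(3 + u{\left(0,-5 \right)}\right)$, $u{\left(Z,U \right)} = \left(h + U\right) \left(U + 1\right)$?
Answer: $-606579$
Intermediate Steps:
$u{\left(Z,U \right)} = \left(1 + U\right) \left(-5 + U\right)$ ($u{\left(Z,U \right)} = \left(-5 + U\right) \left(U + 1\right) = \left(-5 + U\right) \left(1 + U\right) = \left(1 + U\right) \left(-5 + U\right)$)
$z = -177$ ($z = -5 - 4 \left(3 - \left(-15 - 25\right)\right) = -5 - 4 \left(3 + \left(-5 + 25 + 20\right)\right) = -5 - 4 \left(3 + 40\right) = -5 - 172 = -177$)
$k{\left(X,G \right)} = - \frac{1}{177}$ ($k{\left(X,G \right)} = \frac{1}{-177} = - \frac{1}{177}$)
$\frac{3427}{k{\left(-27,o{\left(-3 \right)} \right)}} = \frac{3427}{- \frac{1}{177}} = 3427 \left(-177\right) = -606579$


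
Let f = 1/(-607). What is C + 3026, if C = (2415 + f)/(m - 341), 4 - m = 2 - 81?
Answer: 236211926/78303 ≈ 3016.6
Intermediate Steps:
m = 83 (m = 4 - (2 - 81) = 4 - 1*(-79) = 4 + 79 = 83)
f = -1/607 ≈ -0.0016474
C = -732952/78303 (C = (2415 - 1/607)/(83 - 341) = (1465904/607)/(-258) = (1465904/607)*(-1/258) = -732952/78303 ≈ -9.3605)
C + 3026 = -732952/78303 + 3026 = 236211926/78303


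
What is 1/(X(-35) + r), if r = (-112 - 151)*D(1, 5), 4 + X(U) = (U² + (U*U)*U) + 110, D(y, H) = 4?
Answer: -1/42596 ≈ -2.3476e-5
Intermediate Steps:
X(U) = 106 + U² + U³ (X(U) = -4 + ((U² + (U*U)*U) + 110) = -4 + ((U² + U²*U) + 110) = -4 + ((U² + U³) + 110) = -4 + (110 + U² + U³) = 106 + U² + U³)
r = -1052 (r = (-112 - 151)*4 = -263*4 = -1052)
1/(X(-35) + r) = 1/((106 + (-35)² + (-35)³) - 1052) = 1/((106 + 1225 - 42875) - 1052) = 1/(-41544 - 1052) = 1/(-42596) = -1/42596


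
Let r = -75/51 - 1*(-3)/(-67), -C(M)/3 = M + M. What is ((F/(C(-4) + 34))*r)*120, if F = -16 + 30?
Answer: -1449840/33031 ≈ -43.893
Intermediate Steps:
C(M) = -6*M (C(M) = -3*(M + M) = -6*M)
F = 14
r = -1726/1139 (r = -75*1/51 + 3*(-1/67) = -25/17 - 3/67 = -1726/1139 ≈ -1.5154)
((F/(C(-4) + 34))*r)*120 = ((14/(-6*(-4) + 34))*(-1726/1139))*120 = ((14/(24 + 34))*(-1726/1139))*120 = ((14/58)*(-1726/1139))*120 = ((14*(1/58))*(-1726/1139))*120 = ((7/29)*(-1726/1139))*120 = -12082/33031*120 = -1449840/33031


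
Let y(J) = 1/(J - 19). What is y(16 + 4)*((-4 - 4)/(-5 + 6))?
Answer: -8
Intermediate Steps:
y(J) = 1/(-19 + J)
y(16 + 4)*((-4 - 4)/(-5 + 6)) = ((-4 - 4)/(-5 + 6))/(-19 + (16 + 4)) = (-8/1)/(-19 + 20) = (-8*1)/1 = 1*(-8) = -8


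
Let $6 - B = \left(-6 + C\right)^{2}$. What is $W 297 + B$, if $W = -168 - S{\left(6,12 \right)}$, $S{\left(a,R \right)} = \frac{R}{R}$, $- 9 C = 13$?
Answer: $- \frac{4069636}{81} \approx -50242.0$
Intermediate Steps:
$C = - \frac{13}{9}$ ($C = \left(- \frac{1}{9}\right) 13 = - \frac{13}{9} \approx -1.4444$)
$B = - \frac{4003}{81}$ ($B = 6 - \left(-6 - \frac{13}{9}\right)^{2} = 6 - \left(- \frac{67}{9}\right)^{2} = 6 - \frac{4489}{81} = - \frac{4003}{81} \approx -49.42$)
$S{\left(a,R \right)} = 1$
$W = -169$ ($W = -168 - 1 = -169$)
$W 297 + B = \left(-169\right) 297 - \frac{4003}{81} = -50193 - \frac{4003}{81} = - \frac{4069636}{81}$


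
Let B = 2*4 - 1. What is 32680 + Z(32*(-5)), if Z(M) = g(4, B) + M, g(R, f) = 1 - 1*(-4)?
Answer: 32525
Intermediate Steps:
B = 7 (B = 8 - 1 = 7)
g(R, f) = 5 (g(R, f) = 1 + 4 = 5)
Z(M) = 5 + M
32680 + Z(32*(-5)) = 32680 + (5 + 32*(-5)) = 32680 + (5 - 160) = 32680 - 155 = 32525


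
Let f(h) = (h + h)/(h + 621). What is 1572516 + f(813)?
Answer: 375831595/239 ≈ 1.5725e+6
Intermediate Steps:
f(h) = 2*h/(621 + h) (f(h) = (2*h)/(621 + h) = 2*h/(621 + h))
1572516 + f(813) = 1572516 + 2*813/(621 + 813) = 1572516 + 2*813/1434 = 1572516 + 2*813*(1/1434) = 1572516 + 271/239 = 375831595/239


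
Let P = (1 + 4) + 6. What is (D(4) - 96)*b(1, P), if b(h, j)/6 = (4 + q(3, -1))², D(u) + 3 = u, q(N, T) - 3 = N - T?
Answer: -68970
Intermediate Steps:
q(N, T) = 3 + N - T (q(N, T) = 3 + (N - T) = 3 + N - T)
P = 11 (P = 5 + 6 = 11)
D(u) = -3 + u
b(h, j) = 726 (b(h, j) = 6*(4 + (3 + 3 - 1*(-1)))² = 6*(4 + (3 + 3 + 1))² = 6*(4 + 7)² = 6*11² = 6*121 = 726)
(D(4) - 96)*b(1, P) = ((-3 + 4) - 96)*726 = (1 - 96)*726 = -95*726 = -68970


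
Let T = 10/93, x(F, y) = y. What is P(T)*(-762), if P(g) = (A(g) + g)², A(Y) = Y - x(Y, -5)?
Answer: -59747150/2883 ≈ -20724.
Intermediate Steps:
A(Y) = 5 + Y (A(Y) = Y - 1*(-5) = Y + 5 = 5 + Y)
T = 10/93 (T = 10*(1/93) = 10/93 ≈ 0.10753)
P(g) = (5 + 2*g)² (P(g) = ((5 + g) + g)² = (5 + 2*g)²)
P(T)*(-762) = (5 + 2*(10/93))²*(-762) = (5 + 20/93)²*(-762) = (485/93)²*(-762) = (235225/8649)*(-762) = -59747150/2883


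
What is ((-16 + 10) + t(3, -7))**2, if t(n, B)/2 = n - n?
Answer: 36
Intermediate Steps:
t(n, B) = 0 (t(n, B) = 2*(n - n) = 2*0 = 0)
((-16 + 10) + t(3, -7))**2 = ((-16 + 10) + 0)**2 = (-6 + 0)**2 = (-6)**2 = 36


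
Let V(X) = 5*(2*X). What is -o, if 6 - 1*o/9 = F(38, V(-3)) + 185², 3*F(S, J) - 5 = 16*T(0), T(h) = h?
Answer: 307986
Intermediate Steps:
V(X) = 10*X
F(S, J) = 5/3 (F(S, J) = 5/3 + (16*0)/3 = 5/3 + (⅓)*0 = 5/3 + 0 = 5/3)
o = -307986 (o = 54 - 9*(5/3 + 185²) = 54 - 9*(5/3 + 34225) = 54 - 9*102680/3 = 54 - 308040 = -307986)
-o = -1*(-307986) = 307986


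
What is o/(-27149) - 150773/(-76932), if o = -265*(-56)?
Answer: 2951665297/2088626868 ≈ 1.4132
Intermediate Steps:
o = 14840
o/(-27149) - 150773/(-76932) = 14840/(-27149) - 150773/(-76932) = 14840*(-1/27149) - 150773*(-1/76932) = -14840/27149 + 150773/76932 = 2951665297/2088626868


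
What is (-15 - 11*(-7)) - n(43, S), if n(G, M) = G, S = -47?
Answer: 19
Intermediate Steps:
(-15 - 11*(-7)) - n(43, S) = (-15 - 11*(-7)) - 1*43 = (-15 + 77) - 43 = 62 - 43 = 19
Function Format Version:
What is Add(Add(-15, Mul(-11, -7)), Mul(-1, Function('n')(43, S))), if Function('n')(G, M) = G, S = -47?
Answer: 19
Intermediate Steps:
Add(Add(-15, Mul(-11, -7)), Mul(-1, Function('n')(43, S))) = Add(Add(-15, Mul(-11, -7)), Mul(-1, 43)) = Add(Add(-15, 77), -43) = Add(62, -43) = 19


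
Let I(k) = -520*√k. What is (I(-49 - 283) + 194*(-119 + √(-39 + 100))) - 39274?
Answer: -62360 + 194*√61 - 1040*I*√83 ≈ -60845.0 - 9474.8*I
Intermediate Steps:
(I(-49 - 283) + 194*(-119 + √(-39 + 100))) - 39274 = (-520*√(-49 - 283) + 194*(-119 + √(-39 + 100))) - 39274 = (-1040*I*√83 + 194*(-119 + √61)) - 39274 = (-1040*I*√83 + (-23086 + 194*√61)) - 39274 = (-23086 + 194*√61 - 1040*I*√83) - 39274 = -62360 + 194*√61 - 1040*I*√83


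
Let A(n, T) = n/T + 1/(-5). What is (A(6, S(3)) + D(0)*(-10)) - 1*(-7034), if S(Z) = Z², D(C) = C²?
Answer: 105517/15 ≈ 7034.5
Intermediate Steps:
A(n, T) = -⅕ + n/T (A(n, T) = n/T + 1*(-⅕) = n/T - ⅕ = -⅕ + n/T)
(A(6, S(3)) + D(0)*(-10)) - 1*(-7034) = ((6 - ⅕*3²)/(3²) + 0²*(-10)) - 1*(-7034) = ((6 - ⅕*9)/9 + 0*(-10)) + 7034 = ((6 - 9/5)/9 + 0) + 7034 = ((⅑)*(21/5) + 0) + 7034 = (7/15 + 0) + 7034 = 7/15 + 7034 = 105517/15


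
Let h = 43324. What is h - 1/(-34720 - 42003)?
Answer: 3323947253/76723 ≈ 43324.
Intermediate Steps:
h - 1/(-34720 - 42003) = 43324 - 1/(-34720 - 42003) = 43324 - 1/(-76723) = 43324 - 1*(-1/76723) = 43324 + 1/76723 = 3323947253/76723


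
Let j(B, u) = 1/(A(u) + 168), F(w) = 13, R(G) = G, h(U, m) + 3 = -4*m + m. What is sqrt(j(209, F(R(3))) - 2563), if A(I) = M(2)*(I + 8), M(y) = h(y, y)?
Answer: 232*I*sqrt(21)/21 ≈ 50.627*I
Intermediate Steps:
h(U, m) = -3 - 3*m (h(U, m) = -3 + (-4*m + m) = -3 - 3*m)
M(y) = -3 - 3*y
A(I) = -72 - 9*I (A(I) = (-3 - 3*2)*(I + 8) = (-3 - 6)*(8 + I) = -9*(8 + I) = -72 - 9*I)
j(B, u) = 1/(96 - 9*u) (j(B, u) = 1/((-72 - 9*u) + 168) = 1/(96 - 9*u))
sqrt(j(209, F(R(3))) - 2563) = sqrt(-1/(-96 + 9*13) - 2563) = sqrt(-1/(-96 + 117) - 2563) = sqrt(-1/21 - 2563) = sqrt(-53824/21) = 232*I*sqrt(21)/21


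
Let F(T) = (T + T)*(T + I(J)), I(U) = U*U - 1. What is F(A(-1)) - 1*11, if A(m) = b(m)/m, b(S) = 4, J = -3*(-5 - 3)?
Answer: -4579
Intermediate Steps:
J = 24 (J = -3*(-8) = 24)
I(U) = -1 + U**2 (I(U) = U**2 - 1 = -1 + U**2)
A(m) = 4/m
F(T) = 2*T*(575 + T) (F(T) = (T + T)*(T + (-1 + 24**2)) = (2*T)*(T + (-1 + 576)) = (2*T)*(T + 575) = (2*T)*(575 + T) = 2*T*(575 + T))
F(A(-1)) - 1*11 = 2*(4/(-1))*(575 + 4/(-1)) - 1*11 = 2*(4*(-1))*(575 + 4*(-1)) - 11 = 2*(-4)*(575 - 4) - 11 = 2*(-4)*571 - 11 = -4568 - 11 = -4579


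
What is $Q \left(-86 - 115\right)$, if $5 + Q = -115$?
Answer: $24120$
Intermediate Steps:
$Q = -120$ ($Q = -5 - 115 = -120$)
$Q \left(-86 - 115\right) = - 120 \left(-86 - 115\right) = \left(-120\right) \left(-201\right) = 24120$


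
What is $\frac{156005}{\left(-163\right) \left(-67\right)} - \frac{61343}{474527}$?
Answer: $\frac{73358657732}{5182309367} \approx 14.156$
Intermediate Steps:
$\frac{156005}{\left(-163\right) \left(-67\right)} - \frac{61343}{474527} = \frac{156005}{10921} - \frac{61343}{474527} = \frac{73358657732}{5182309367}$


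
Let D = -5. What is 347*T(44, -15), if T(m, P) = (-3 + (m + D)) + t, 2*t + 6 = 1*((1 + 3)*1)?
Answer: 12145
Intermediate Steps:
t = -1 (t = -3 + (1*((1 + 3)*1))/2 = -3 + (1*(4*1))/2 = -3 + (1*4)/2 = -3 + (1/2)*4 = -3 + 2 = -1)
T(m, P) = -9 + m (T(m, P) = (-3 + (m - 5)) - 1 = (-3 + (-5 + m)) - 1 = (-8 + m) - 1 = -9 + m)
347*T(44, -15) = 347*(-9 + 44) = 347*35 = 12145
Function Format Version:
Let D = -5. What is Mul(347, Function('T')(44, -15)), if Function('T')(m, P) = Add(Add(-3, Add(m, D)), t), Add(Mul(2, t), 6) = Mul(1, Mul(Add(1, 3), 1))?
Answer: 12145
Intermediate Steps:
t = -1 (t = Add(-3, Mul(Rational(1, 2), Mul(1, Mul(Add(1, 3), 1)))) = Add(-3, Mul(Rational(1, 2), Mul(1, Mul(4, 1)))) = Add(-3, Mul(Rational(1, 2), Mul(1, 4))) = Add(-3, Mul(Rational(1, 2), 4)) = Add(-3, 2) = -1)
Function('T')(m, P) = Add(-9, m) (Function('T')(m, P) = Add(Add(-3, Add(m, -5)), -1) = Add(Add(-3, Add(-5, m)), -1) = Add(Add(-8, m), -1) = Add(-9, m))
Mul(347, Function('T')(44, -15)) = Mul(347, Add(-9, 44)) = Mul(347, 35) = 12145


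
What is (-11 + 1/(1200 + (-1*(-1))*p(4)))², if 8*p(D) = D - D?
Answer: 174213601/1440000 ≈ 120.98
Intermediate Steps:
p(D) = 0 (p(D) = (D - D)/8 = (⅛)*0 = 0)
(-11 + 1/(1200 + (-1*(-1))*p(4)))² = (-11 + 1/(1200 - 1*(-1)*0))² = (-11 + 1/(1200 + 1*0))² = (-11 + 1/(1200 + 0))² = (-11 + 1/1200)² = (-13199/1200)² = 174213601/1440000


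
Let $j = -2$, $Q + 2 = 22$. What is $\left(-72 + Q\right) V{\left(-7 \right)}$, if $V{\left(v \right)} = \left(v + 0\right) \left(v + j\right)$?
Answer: $-3276$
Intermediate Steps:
$Q = 20$ ($Q = -2 + 22 = 20$)
$V{\left(v \right)} = v \left(-2 + v\right)$ ($V{\left(v \right)} = \left(v + 0\right) \left(v - 2\right) = v \left(-2 + v\right)$)
$\left(-72 + Q\right) V{\left(-7 \right)} = \left(-72 + 20\right) \left(- 7 \left(-2 - 7\right)\right) = - 52 \left(\left(-7\right) \left(-9\right)\right) = \left(-52\right) 63 = -3276$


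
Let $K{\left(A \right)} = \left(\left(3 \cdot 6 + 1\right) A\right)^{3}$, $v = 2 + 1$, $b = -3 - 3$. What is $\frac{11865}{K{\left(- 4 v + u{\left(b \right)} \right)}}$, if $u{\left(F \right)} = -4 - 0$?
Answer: $- \frac{11865}{28094464} \approx -0.00042232$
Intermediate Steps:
$b = -6$
$u{\left(F \right)} = -4$ ($u{\left(F \right)} = -4 + 0 = -4$)
$v = 3$
$K{\left(A \right)} = 6859 A^{3}$ ($K{\left(A \right)} = \left(\left(18 + 1\right) A\right)^{3} = \left(19 A\right)^{3} = 6859 A^{3}$)
$\frac{11865}{K{\left(- 4 v + u{\left(b \right)} \right)}} = \frac{11865}{6859 \left(\left(-4\right) 3 - 4\right)^{3}} = \frac{11865}{6859 \left(-12 - 4\right)^{3}} = \frac{11865}{6859 \left(-16\right)^{3}} = \frac{11865}{6859 \left(-4096\right)} = \frac{11865}{-28094464} = 11865 \left(- \frac{1}{28094464}\right) = - \frac{11865}{28094464}$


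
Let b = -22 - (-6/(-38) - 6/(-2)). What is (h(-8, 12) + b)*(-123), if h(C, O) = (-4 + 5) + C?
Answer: 75153/19 ≈ 3955.4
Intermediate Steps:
b = -478/19 (b = -22 - (-6*(-1/38) - 6*(-1/2)) = -22 - (3/19 + 3) = -22 - 1*60/19 = -22 - 60/19 = -478/19 ≈ -25.158)
h(C, O) = 1 + C
(h(-8, 12) + b)*(-123) = ((1 - 8) - 478/19)*(-123) = (-7 - 478/19)*(-123) = -611/19*(-123) = 75153/19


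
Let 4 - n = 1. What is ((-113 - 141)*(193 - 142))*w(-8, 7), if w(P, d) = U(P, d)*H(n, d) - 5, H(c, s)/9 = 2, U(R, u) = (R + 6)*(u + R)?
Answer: -401574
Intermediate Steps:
n = 3 (n = 4 - 1*1 = 4 - 1 = 3)
U(R, u) = (6 + R)*(R + u)
H(c, s) = 18 (H(c, s) = 9*2 = 18)
w(P, d) = -5 + 18*P**2 + 108*P + 108*d + 18*P*d (w(P, d) = (P**2 + 6*P + 6*d + P*d)*18 - 5 = (18*P**2 + 108*P + 108*d + 18*P*d) - 5 = -5 + 18*P**2 + 108*P + 108*d + 18*P*d)
((-113 - 141)*(193 - 142))*w(-8, 7) = ((-113 - 141)*(193 - 142))*(-5 + 18*(-8)**2 + 108*(-8) + 108*7 + 18*(-8)*7) = (-254*51)*(-5 + 18*64 - 864 + 756 - 1008) = -12954*(-5 + 1152 - 864 + 756 - 1008) = -12954*31 = -401574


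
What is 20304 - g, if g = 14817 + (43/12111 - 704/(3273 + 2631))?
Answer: 8173898350/1489653 ≈ 5487.1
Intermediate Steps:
g = 22072016162/1489653 (g = 14817 + (43*(1/12111) - 704/5904) = 14817 + (43/12111 - 704*1/5904) = 14817 + (43/12111 - 44/369) = 14817 - 172339/1489653 = 22072016162/1489653 ≈ 14817.)
20304 - g = 20304 - 1*22072016162/1489653 = 20304 - 22072016162/1489653 = 8173898350/1489653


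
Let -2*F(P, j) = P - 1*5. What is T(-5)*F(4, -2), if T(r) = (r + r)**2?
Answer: 50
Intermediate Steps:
T(r) = 4*r**2 (T(r) = (2*r)**2 = 4*r**2)
F(P, j) = 5/2 - P/2 (F(P, j) = -(P - 1*5)/2 = -(P - 5)/2 = -(-5 + P)/2 = 5/2 - P/2)
T(-5)*F(4, -2) = (4*(-5)**2)*(5/2 - 1/2*4) = (4*25)*(5/2 - 2) = 100*(1/2) = 50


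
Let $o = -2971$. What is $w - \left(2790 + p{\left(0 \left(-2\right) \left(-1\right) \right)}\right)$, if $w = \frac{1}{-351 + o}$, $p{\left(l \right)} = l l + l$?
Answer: $- \frac{9268381}{3322} \approx -2790.0$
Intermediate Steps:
$p{\left(l \right)} = l + l^{2}$ ($p{\left(l \right)} = l^{2} + l = l + l^{2}$)
$w = - \frac{1}{3322}$ ($w = \frac{1}{-351 - 2971} = \frac{1}{-3322} = - \frac{1}{3322} \approx -0.00030102$)
$w - \left(2790 + p{\left(0 \left(-2\right) \left(-1\right) \right)}\right) = - \frac{1}{3322} - \left(2790 + 0 \left(-2\right) \left(-1\right) \left(1 + 0 \left(-2\right) \left(-1\right)\right)\right) = - \frac{1}{3322} - \left(2790 + 0 \left(-1\right) \left(1 + 0 \left(-1\right)\right)\right) = - \frac{1}{3322} - 2790 = - \frac{9268381}{3322}$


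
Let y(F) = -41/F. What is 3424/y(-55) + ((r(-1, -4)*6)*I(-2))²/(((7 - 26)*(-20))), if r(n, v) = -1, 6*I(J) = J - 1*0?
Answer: 17890441/3895 ≈ 4593.2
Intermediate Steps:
I(J) = J/6 (I(J) = (J - 1*0)/6 = (J + 0)/6 = J/6)
3424/y(-55) + ((r(-1, -4)*6)*I(-2))²/(((7 - 26)*(-20))) = 3424/((-41/(-55))) + ((-1*6)*((⅙)*(-2)))²/(((7 - 26)*(-20))) = 3424/((-41*(-1/55))) + (-6*(-⅓))²/((-19*(-20))) = 3424/(41/55) + 2²/380 = 3424*(55/41) + 4*(1/380) = 188320/41 + 1/95 = 17890441/3895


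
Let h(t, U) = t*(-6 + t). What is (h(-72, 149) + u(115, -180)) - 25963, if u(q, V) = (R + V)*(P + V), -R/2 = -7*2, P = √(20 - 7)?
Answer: 7013 - 152*√13 ≈ 6465.0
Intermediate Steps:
P = √13 ≈ 3.6056
R = 28 (R = -(-14)*2 = -2*(-14) = 28)
u(q, V) = (28 + V)*(V + √13) (u(q, V) = (28 + V)*(√13 + V) = (28 + V)*(V + √13))
(h(-72, 149) + u(115, -180)) - 25963 = (-72*(-6 - 72) + ((-180)² + 28*(-180) + 28*√13 - 180*√13)) - 25963 = (-72*(-78) + (32400 - 5040 + 28*√13 - 180*√13)) - 25963 = (5616 + (27360 - 152*√13)) - 25963 = (32976 - 152*√13) - 25963 = 7013 - 152*√13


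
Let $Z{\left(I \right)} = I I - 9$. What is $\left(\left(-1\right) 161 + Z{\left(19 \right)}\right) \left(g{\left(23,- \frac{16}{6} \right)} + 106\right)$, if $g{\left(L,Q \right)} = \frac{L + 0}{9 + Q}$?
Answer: $\frac{397853}{19} \approx 20940.0$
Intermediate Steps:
$Z{\left(I \right)} = -9 + I^{2}$ ($Z{\left(I \right)} = I^{2} - 9 = -9 + I^{2}$)
$g{\left(L,Q \right)} = \frac{L}{9 + Q}$
$\left(\left(-1\right) 161 + Z{\left(19 \right)}\right) \left(g{\left(23,- \frac{16}{6} \right)} + 106\right) = \left(\left(-1\right) 161 - \left(9 - 19^{2}\right)\right) \left(\frac{23}{9 - \frac{16}{6}} + 106\right) = \left(-161 + \left(-9 + 361\right)\right) \left(\frac{23}{9 - \frac{8}{3}} + 106\right) = \left(-161 + 352\right) \left(\frac{23}{9 - \frac{8}{3}} + 106\right) = 191 \left(\frac{23}{\frac{19}{3}} + 106\right) = 191 \left(23 \cdot \frac{3}{19} + 106\right) = 191 \left(\frac{69}{19} + 106\right) = 191 \cdot \frac{2083}{19} = \frac{397853}{19}$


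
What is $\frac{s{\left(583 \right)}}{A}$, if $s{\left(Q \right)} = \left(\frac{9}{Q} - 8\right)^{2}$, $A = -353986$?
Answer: $- \frac{21669025}{120315947554} \approx -0.0001801$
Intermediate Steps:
$s{\left(Q \right)} = \left(-8 + \frac{9}{Q}\right)^{2}$
$\frac{s{\left(583 \right)}}{A} = \frac{\frac{1}{339889} \left(-9 + 8 \cdot 583\right)^{2}}{-353986} = \frac{\left(-9 + 4664\right)^{2}}{339889} \left(- \frac{1}{353986}\right) = \frac{4655^{2}}{339889} \left(- \frac{1}{353986}\right) = \frac{1}{339889} \cdot 21669025 \left(- \frac{1}{353986}\right) = \frac{21669025}{339889} \left(- \frac{1}{353986}\right) = - \frac{21669025}{120315947554}$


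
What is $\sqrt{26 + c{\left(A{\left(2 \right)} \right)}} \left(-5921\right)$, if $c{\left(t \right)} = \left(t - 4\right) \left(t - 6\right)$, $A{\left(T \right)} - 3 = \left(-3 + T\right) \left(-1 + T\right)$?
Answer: $- 5921 \sqrt{34} \approx -34525.0$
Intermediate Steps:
$A{\left(T \right)} = 3 + \left(-1 + T\right) \left(-3 + T\right)$ ($A{\left(T \right)} = 3 + \left(-3 + T\right) \left(-1 + T\right) = 3 + \left(-1 + T\right) \left(-3 + T\right)$)
$c{\left(t \right)} = \left(-6 + t\right) \left(-4 + t\right)$ ($c{\left(t \right)} = \left(-4 + t\right) \left(-6 + t\right) = \left(-6 + t\right) \left(-4 + t\right)$)
$\sqrt{26 + c{\left(A{\left(2 \right)} \right)}} \left(-5921\right) = \sqrt{26 + \left(24 + \left(6 + 2^{2} - 8\right)^{2} - 10 \left(6 + 2^{2} - 8\right)\right)} \left(-5921\right) = \sqrt{26 + \left(24 + \left(6 + 4 - 8\right)^{2} - 10 \left(6 + 4 - 8\right)\right)} \left(-5921\right) = \sqrt{26 + \left(24 + 2^{2} - 20\right)} \left(-5921\right) = \sqrt{26 + \left(24 + 4 - 20\right)} \left(-5921\right) = \sqrt{26 + 8} \left(-5921\right) = \sqrt{34} \left(-5921\right) = - 5921 \sqrt{34}$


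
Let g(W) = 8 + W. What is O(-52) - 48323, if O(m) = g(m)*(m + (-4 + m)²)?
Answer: -184019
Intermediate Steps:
O(m) = (8 + m)*(m + (-4 + m)²)
O(-52) - 48323 = (8 - 52)*(-52 + (-4 - 52)²) - 48323 = -44*(-52 + (-56)²) - 48323 = -44*(-52 + 3136) - 48323 = -44*3084 - 48323 = -135696 - 48323 = -184019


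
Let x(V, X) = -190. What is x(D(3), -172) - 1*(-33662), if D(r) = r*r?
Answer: 33472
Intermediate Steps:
D(r) = r²
x(D(3), -172) - 1*(-33662) = -190 - 1*(-33662) = -190 + 33662 = 33472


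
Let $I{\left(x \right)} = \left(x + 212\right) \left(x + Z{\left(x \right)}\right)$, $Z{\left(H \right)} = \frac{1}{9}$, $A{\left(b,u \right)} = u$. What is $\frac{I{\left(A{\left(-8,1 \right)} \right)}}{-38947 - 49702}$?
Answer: $- \frac{710}{265947} \approx -0.0026697$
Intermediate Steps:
$Z{\left(H \right)} = \frac{1}{9}$
$I{\left(x \right)} = \left(212 + x\right) \left(\frac{1}{9} + x\right)$ ($I{\left(x \right)} = \left(x + 212\right) \left(x + \frac{1}{9}\right) = \left(212 + x\right) \left(\frac{1}{9} + x\right)$)
$\frac{I{\left(A{\left(-8,1 \right)} \right)}}{-38947 - 49702} = \frac{\frac{212}{9} + 1^{2} + \frac{1909}{9} \cdot 1}{-38947 - 49702} = \frac{\frac{212}{9} + 1 + \frac{1909}{9}}{-88649} = \frac{710}{3} \left(- \frac{1}{88649}\right) = - \frac{710}{265947}$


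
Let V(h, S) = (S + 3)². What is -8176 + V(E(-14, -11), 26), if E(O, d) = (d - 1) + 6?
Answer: -7335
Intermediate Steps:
E(O, d) = 5 + d (E(O, d) = (-1 + d) + 6 = 5 + d)
V(h, S) = (3 + S)²
-8176 + V(E(-14, -11), 26) = -8176 + (3 + 26)² = -8176 + 29² = -8176 + 841 = -7335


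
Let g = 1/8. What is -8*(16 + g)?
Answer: -129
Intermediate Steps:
g = ⅛ ≈ 0.12500
-8*(16 + g) = -8*(16 + ⅛) = -8*129/8 = -129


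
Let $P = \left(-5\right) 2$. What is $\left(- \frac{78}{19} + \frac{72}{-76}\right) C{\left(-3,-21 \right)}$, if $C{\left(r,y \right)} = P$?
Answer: $\frac{960}{19} \approx 50.526$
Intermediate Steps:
$P = -10$
$C{\left(r,y \right)} = -10$
$\left(- \frac{78}{19} + \frac{72}{-76}\right) C{\left(-3,-21 \right)} = \left(- \frac{78}{19} + \frac{72}{-76}\right) \left(-10\right) = \left(\left(-78\right) \frac{1}{19} + 72 \left(- \frac{1}{76}\right)\right) \left(-10\right) = \left(- \frac{78}{19} - \frac{18}{19}\right) \left(-10\right) = \left(- \frac{96}{19}\right) \left(-10\right) = \frac{960}{19}$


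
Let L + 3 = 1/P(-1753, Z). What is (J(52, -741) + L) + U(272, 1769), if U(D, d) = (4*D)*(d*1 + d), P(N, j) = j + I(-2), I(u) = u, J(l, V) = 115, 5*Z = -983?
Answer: 3822509803/993 ≈ 3.8495e+6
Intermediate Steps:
Z = -983/5 (Z = (⅕)*(-983) = -983/5 ≈ -196.60)
P(N, j) = -2 + j (P(N, j) = j - 2 = -2 + j)
L = -2984/993 (L = -3 + 1/(-2 - 983/5) = -3 + 1/(-993/5) = -3 - 5/993 = -2984/993 ≈ -3.0050)
U(D, d) = 8*D*d (U(D, d) = (4*D)*(d + d) = (4*D)*(2*d) = 8*D*d)
(J(52, -741) + L) + U(272, 1769) = (115 - 2984/993) + 8*272*1769 = 111211/993 + 3849344 = 3822509803/993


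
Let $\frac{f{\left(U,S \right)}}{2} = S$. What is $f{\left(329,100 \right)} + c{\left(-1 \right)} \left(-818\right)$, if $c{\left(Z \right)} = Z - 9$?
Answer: $8380$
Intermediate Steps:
$f{\left(U,S \right)} = 2 S$
$c{\left(Z \right)} = -9 + Z$
$f{\left(329,100 \right)} + c{\left(-1 \right)} \left(-818\right) = 2 \cdot 100 + \left(-9 - 1\right) \left(-818\right) = 200 - -8180 = 200 + 8180 = 8380$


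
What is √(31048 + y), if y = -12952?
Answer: 4*√1131 ≈ 134.52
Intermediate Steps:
√(31048 + y) = √(31048 - 12952) = √18096 = 4*√1131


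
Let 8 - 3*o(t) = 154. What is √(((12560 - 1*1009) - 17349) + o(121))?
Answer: 2*I*√13155/3 ≈ 76.464*I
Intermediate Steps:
o(t) = -146/3 (o(t) = 8/3 - ⅓*154 = 8/3 - 154/3 = -146/3)
√(((12560 - 1*1009) - 17349) + o(121)) = √(((12560 - 1*1009) - 17349) - 146/3) = √(((12560 - 1009) - 17349) - 146/3) = √((11551 - 17349) - 146/3) = √(-5798 - 146/3) = √(-17540/3) = 2*I*√13155/3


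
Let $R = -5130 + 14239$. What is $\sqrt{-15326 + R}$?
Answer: $i \sqrt{6217} \approx 78.848 i$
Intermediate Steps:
$R = 9109$
$\sqrt{-15326 + R} = \sqrt{-15326 + 9109} = \sqrt{-6217} = i \sqrt{6217}$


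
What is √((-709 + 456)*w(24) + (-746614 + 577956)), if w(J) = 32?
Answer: I*√176754 ≈ 420.42*I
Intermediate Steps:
√((-709 + 456)*w(24) + (-746614 + 577956)) = √((-709 + 456)*32 + (-746614 + 577956)) = √(-253*32 - 168658) = √(-8096 - 168658) = √(-176754) = I*√176754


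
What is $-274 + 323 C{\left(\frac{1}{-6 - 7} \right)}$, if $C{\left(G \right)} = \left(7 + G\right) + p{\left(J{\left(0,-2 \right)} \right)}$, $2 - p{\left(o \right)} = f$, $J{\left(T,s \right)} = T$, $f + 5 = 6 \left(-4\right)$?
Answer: $\frac{155677}{13} \approx 11975.0$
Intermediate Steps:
$f = -29$ ($f = -5 + 6 \left(-4\right) = -5 - 24 = -29$)
$p{\left(o \right)} = 31$ ($p{\left(o \right)} = 2 - -29 = 2 + 29 = 31$)
$C{\left(G \right)} = 38 + G$ ($C{\left(G \right)} = \left(7 + G\right) + 31 = 38 + G$)
$-274 + 323 C{\left(\frac{1}{-6 - 7} \right)} = -274 + 323 \left(38 + \frac{1}{-6 - 7}\right) = -274 + 323 \left(38 + \frac{1}{-13}\right) = -274 + 323 \left(38 - \frac{1}{13}\right) = -274 + 323 \cdot \frac{493}{13} = -274 + \frac{159239}{13} = \frac{155677}{13}$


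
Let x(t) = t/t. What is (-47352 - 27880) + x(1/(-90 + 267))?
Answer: -75231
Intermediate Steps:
x(t) = 1
(-47352 - 27880) + x(1/(-90 + 267)) = (-47352 - 27880) + 1 = -75232 + 1 = -75231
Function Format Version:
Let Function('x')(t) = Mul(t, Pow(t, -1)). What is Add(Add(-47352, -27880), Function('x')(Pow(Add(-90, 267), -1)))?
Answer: -75231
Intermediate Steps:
Function('x')(t) = 1
Add(Add(-47352, -27880), Function('x')(Pow(Add(-90, 267), -1))) = Add(Add(-47352, -27880), 1) = Add(-75232, 1) = -75231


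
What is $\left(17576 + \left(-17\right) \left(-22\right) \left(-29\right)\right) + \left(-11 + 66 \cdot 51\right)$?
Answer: $10085$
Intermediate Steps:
$\left(17576 + \left(-17\right) \left(-22\right) \left(-29\right)\right) + \left(-11 + 66 \cdot 51\right) = \left(17576 + 374 \left(-29\right)\right) + \left(-11 + 3366\right) = \left(17576 - 10846\right) + 3355 = 6730 + 3355 = 10085$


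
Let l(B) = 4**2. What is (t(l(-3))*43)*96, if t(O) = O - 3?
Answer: 53664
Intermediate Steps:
l(B) = 16
t(O) = -3 + O
(t(l(-3))*43)*96 = ((-3 + 16)*43)*96 = (13*43)*96 = 559*96 = 53664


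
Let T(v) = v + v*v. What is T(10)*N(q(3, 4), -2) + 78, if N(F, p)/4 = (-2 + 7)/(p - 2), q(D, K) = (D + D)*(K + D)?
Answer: -472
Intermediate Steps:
q(D, K) = 2*D*(D + K) (q(D, K) = (2*D)*(D + K) = 2*D*(D + K))
N(F, p) = 20/(-2 + p) (N(F, p) = 4*((-2 + 7)/(p - 2)) = 4*(5/(-2 + p)) = 20/(-2 + p))
T(v) = v + v²
T(10)*N(q(3, 4), -2) + 78 = (10*(1 + 10))*(20/(-2 - 2)) + 78 = (10*11)*(20/(-4)) + 78 = 110*(20*(-¼)) + 78 = 110*(-5) + 78 = -550 + 78 = -472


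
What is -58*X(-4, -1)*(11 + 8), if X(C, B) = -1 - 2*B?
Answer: -1102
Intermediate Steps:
-58*X(-4, -1)*(11 + 8) = -58*(-1 - 2*(-1))*(11 + 8) = -58*(-1 + 2)*19 = -58*19 = -1102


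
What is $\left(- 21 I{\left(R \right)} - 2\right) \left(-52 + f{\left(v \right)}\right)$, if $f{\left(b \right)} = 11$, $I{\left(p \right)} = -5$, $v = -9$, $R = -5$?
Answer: $-4223$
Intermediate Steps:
$\left(- 21 I{\left(R \right)} - 2\right) \left(-52 + f{\left(v \right)}\right) = \left(\left(-21\right) \left(-5\right) - 2\right) \left(-52 + 11\right) = \left(105 - 2\right) \left(-41\right) = 103 \left(-41\right) = -4223$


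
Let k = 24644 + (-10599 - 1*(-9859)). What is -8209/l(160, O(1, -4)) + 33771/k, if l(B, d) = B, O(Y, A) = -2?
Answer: -496939/9960 ≈ -49.893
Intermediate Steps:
k = 23904 (k = 24644 + (-10599 + 9859) = 24644 - 740 = 23904)
-8209/l(160, O(1, -4)) + 33771/k = -8209/160 + 33771/23904 = -8209*1/160 + 33771*(1/23904) = -8209/160 + 11257/7968 = -496939/9960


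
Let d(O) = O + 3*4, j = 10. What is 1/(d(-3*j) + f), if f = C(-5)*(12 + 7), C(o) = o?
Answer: -1/113 ≈ -0.0088496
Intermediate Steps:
d(O) = 12 + O (d(O) = O + 12 = 12 + O)
f = -95 (f = -5*(12 + 7) = -5*19 = -95)
1/(d(-3*j) + f) = 1/((12 - 3*10) - 95) = 1/((12 - 30) - 95) = 1/(-18 - 95) = 1/(-113) = -1/113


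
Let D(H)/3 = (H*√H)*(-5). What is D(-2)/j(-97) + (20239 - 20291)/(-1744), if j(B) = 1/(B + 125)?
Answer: 13/436 + 840*I*√2 ≈ 0.029817 + 1187.9*I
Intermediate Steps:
j(B) = 1/(125 + B)
D(H) = -15*H^(3/2) (D(H) = 3*((H*√H)*(-5)) = 3*(H^(3/2)*(-5)) = 3*(-5*H^(3/2)) = -15*H^(3/2))
D(-2)/j(-97) + (20239 - 20291)/(-1744) = (-(-30)*I*√2)/(1/(125 - 97)) + (20239 - 20291)/(-1744) = (-(-30)*I*√2)/(1/28) - 52*(-1/1744) = (30*I*√2)/(1/28) + 13/436 = (30*I*√2)*28 + 13/436 = 840*I*√2 + 13/436 = 13/436 + 840*I*√2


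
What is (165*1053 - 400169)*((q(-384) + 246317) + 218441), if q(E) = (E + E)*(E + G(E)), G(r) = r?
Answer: -238782674768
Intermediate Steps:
q(E) = 4*E² (q(E) = (E + E)*(E + E) = (2*E)*(2*E) = 4*E²)
(165*1053 - 400169)*((q(-384) + 246317) + 218441) = (165*1053 - 400169)*((4*(-384)² + 246317) + 218441) = (173745 - 400169)*((4*147456 + 246317) + 218441) = -226424*((589824 + 246317) + 218441) = -226424*(836141 + 218441) = -226424*1054582 = -238782674768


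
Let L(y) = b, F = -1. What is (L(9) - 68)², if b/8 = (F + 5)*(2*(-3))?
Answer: 67600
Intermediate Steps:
b = -192 (b = 8*((-1 + 5)*(2*(-3))) = 8*(4*(-6)) = 8*(-24) = -192)
L(y) = -192
(L(9) - 68)² = (-192 - 68)² = (-260)² = 67600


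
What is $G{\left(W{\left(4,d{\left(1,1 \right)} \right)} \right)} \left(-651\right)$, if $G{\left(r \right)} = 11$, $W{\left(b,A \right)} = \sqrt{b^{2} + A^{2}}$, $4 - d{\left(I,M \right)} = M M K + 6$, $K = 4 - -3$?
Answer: $-7161$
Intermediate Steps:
$K = 7$ ($K = 4 + 3 = 7$)
$d{\left(I,M \right)} = -2 - 7 M^{2}$ ($d{\left(I,M \right)} = 4 - \left(M M 7 + 6\right) = 4 - \left(M^{2} \cdot 7 + 6\right) = 4 - \left(7 M^{2} + 6\right) = 4 - \left(6 + 7 M^{2}\right) = -2 - 7 M^{2}$)
$W{\left(b,A \right)} = \sqrt{A^{2} + b^{2}}$
$G{\left(W{\left(4,d{\left(1,1 \right)} \right)} \right)} \left(-651\right) = 11 \left(-651\right) = -7161$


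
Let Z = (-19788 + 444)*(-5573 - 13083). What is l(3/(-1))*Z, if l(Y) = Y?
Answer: -1082644992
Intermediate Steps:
Z = 360881664 (Z = -19344*(-18656) = 360881664)
l(3/(-1))*Z = (3/(-1))*360881664 = (3*(-1))*360881664 = -3*360881664 = -1082644992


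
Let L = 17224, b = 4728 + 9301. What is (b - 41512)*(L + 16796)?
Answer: -934971660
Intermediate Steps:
b = 14029
(b - 41512)*(L + 16796) = (14029 - 41512)*(17224 + 16796) = -27483*34020 = -934971660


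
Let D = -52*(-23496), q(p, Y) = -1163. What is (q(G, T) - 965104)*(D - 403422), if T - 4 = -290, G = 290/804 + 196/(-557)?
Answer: -790763924790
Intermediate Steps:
G = 1973/223914 (G = 290*(1/804) + 196*(-1/557) = 145/402 - 196/557 = 1973/223914 ≈ 0.0088114)
T = -286 (T = 4 - 290 = -286)
D = 1221792
(q(G, T) - 965104)*(D - 403422) = (-1163 - 965104)*(1221792 - 403422) = -966267*818370 = -790763924790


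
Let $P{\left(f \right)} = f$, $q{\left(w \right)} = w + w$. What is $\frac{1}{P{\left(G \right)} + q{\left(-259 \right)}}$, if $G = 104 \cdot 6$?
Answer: $\frac{1}{106} \approx 0.009434$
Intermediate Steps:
$q{\left(w \right)} = 2 w$
$G = 624$
$\frac{1}{P{\left(G \right)} + q{\left(-259 \right)}} = \frac{1}{624 + 2 \left(-259\right)} = \frac{1}{624 - 518} = \frac{1}{106}$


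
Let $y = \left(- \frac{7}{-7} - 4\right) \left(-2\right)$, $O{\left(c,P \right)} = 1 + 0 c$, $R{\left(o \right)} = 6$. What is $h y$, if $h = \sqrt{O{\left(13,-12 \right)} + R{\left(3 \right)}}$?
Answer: $6 \sqrt{7} \approx 15.875$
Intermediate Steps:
$O{\left(c,P \right)} = 1$ ($O{\left(c,P \right)} = 1 + 0 = 1$)
$y = 6$ ($y = \left(\left(-7\right) \left(- \frac{1}{7}\right) - 4\right) \left(-2\right) = \left(1 - 4\right) \left(-2\right) = \left(-3\right) \left(-2\right) = 6$)
$h = \sqrt{7}$ ($h = \sqrt{1 + 6} = \sqrt{7} \approx 2.6458$)
$h y = \sqrt{7} \cdot 6 = 6 \sqrt{7}$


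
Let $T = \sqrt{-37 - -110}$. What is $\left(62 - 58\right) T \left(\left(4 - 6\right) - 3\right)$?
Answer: $- 20 \sqrt{73} \approx -170.88$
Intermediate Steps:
$T = \sqrt{73}$ ($T = \sqrt{-37 + 110} = \sqrt{73} \approx 8.544$)
$\left(62 - 58\right) T \left(\left(4 - 6\right) - 3\right) = \left(62 - 58\right) \sqrt{73} \left(\left(4 - 6\right) - 3\right) = 4 \sqrt{73} \left(-2 - 3\right) = 4 \sqrt{73} \left(-5\right) = - 20 \sqrt{73}$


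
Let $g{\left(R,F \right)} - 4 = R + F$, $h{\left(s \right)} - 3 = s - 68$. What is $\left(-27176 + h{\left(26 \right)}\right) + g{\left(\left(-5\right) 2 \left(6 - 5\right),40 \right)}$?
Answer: $-27181$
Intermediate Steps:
$h{\left(s \right)} = -65 + s$ ($h{\left(s \right)} = 3 + \left(s - 68\right) = 3 + \left(-68 + s\right) = -65 + s$)
$g{\left(R,F \right)} = 4 + F + R$ ($g{\left(R,F \right)} = 4 + \left(R + F\right) = 4 + \left(F + R\right) = 4 + F + R$)
$\left(-27176 + h{\left(26 \right)}\right) + g{\left(\left(-5\right) 2 \left(6 - 5\right),40 \right)} = \left(-27176 + \left(-65 + 26\right)\right) + \left(4 + 40 + \left(-5\right) 2 \left(6 - 5\right)\right) = \left(-27176 - 39\right) + \left(4 + 40 - 10\right) = -27215 + \left(4 + 40 - 10\right) = -27215 + 34 = -27181$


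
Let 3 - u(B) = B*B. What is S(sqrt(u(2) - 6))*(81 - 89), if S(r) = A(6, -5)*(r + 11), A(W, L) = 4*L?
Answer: 1760 + 160*I*sqrt(7) ≈ 1760.0 + 423.32*I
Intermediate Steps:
u(B) = 3 - B**2 (u(B) = 3 - B*B = 3 - B**2)
S(r) = -220 - 20*r (S(r) = (4*(-5))*(r + 11) = -20*(11 + r) = -220 - 20*r)
S(sqrt(u(2) - 6))*(81 - 89) = (-220 - 20*sqrt((3 - 1*2**2) - 6))*(81 - 89) = (-220 - 20*sqrt((3 - 1*4) - 6))*(-8) = (-220 - 20*sqrt((3 - 4) - 6))*(-8) = (-220 - 20*sqrt(-1 - 6))*(-8) = (-220 - 20*I*sqrt(7))*(-8) = 1760 + 160*I*sqrt(7)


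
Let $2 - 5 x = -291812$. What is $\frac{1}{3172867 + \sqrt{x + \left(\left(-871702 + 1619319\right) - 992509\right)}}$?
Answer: $\frac{15864335}{50335425931091} - \frac{i \sqrt{4663230}}{50335425931091} \approx 3.1517 \cdot 10^{-7} - 4.2901 \cdot 10^{-11} i$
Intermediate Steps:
$x = \frac{291814}{5}$ ($x = \frac{2}{5} - - \frac{291812}{5} = \frac{2}{5} + \frac{291812}{5} = \frac{291814}{5} \approx 58363.0$)
$\frac{1}{3172867 + \sqrt{x + \left(\left(-871702 + 1619319\right) - 992509\right)}} = \frac{1}{3172867 + \sqrt{\frac{291814}{5} + \left(\left(-871702 + 1619319\right) - 992509\right)}} = \frac{1}{3172867 + \sqrt{\frac{291814}{5} + \left(747617 - 992509\right)}} = \frac{1}{3172867 + \sqrt{\frac{291814}{5} - 244892}} = \frac{1}{3172867 + \sqrt{- \frac{932646}{5}}} = \frac{1}{3172867 + \frac{i \sqrt{4663230}}{5}}$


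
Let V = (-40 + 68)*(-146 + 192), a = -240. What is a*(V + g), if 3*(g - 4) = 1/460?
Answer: -7131844/23 ≈ -3.1008e+5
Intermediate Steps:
g = 5521/1380 (g = 4 + (⅓)/460 = 4 + (⅓)*(1/460) = 4 + 1/1380 = 5521/1380 ≈ 4.0007)
V = 1288 (V = 28*46 = 1288)
a*(V + g) = -240*(1288 + 5521/1380) = -240*1782961/1380 = -7131844/23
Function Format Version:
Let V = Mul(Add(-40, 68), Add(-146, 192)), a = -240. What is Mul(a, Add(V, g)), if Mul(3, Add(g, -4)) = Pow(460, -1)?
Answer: Rational(-7131844, 23) ≈ -3.1008e+5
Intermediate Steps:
g = Rational(5521, 1380) (g = Add(4, Mul(Rational(1, 3), Pow(460, -1))) = Add(4, Mul(Rational(1, 3), Rational(1, 460))) = Add(4, Rational(1, 1380)) = Rational(5521, 1380) ≈ 4.0007)
V = 1288 (V = Mul(28, 46) = 1288)
Mul(a, Add(V, g)) = Mul(-240, Add(1288, Rational(5521, 1380))) = Mul(-240, Rational(1782961, 1380)) = Rational(-7131844, 23)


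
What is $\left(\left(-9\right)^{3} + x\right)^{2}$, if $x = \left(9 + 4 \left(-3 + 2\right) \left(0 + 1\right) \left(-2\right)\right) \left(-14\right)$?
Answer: $935089$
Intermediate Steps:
$x = -238$ ($x = \left(9 + 4 \left(\left(-1\right) 1\right) \left(-2\right)\right) \left(-14\right) = \left(9 + 4 \left(-1\right) \left(-2\right)\right) \left(-14\right) = \left(9 - -8\right) \left(-14\right) = \left(9 + 8\right) \left(-14\right) = 17 \left(-14\right) = -238$)
$\left(\left(-9\right)^{3} + x\right)^{2} = \left(\left(-9\right)^{3} - 238\right)^{2} = \left(-729 - 238\right)^{2} = \left(-967\right)^{2} = 935089$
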